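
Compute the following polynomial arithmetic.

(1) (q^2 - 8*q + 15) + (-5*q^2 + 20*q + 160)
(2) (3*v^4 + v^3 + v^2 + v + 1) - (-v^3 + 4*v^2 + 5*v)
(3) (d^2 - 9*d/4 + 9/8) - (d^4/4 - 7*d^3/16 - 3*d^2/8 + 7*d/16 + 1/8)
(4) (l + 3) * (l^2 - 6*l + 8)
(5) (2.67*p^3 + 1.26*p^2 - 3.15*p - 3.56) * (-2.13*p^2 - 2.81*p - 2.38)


(1) = -4*q^2 + 12*q + 175
(2) = 3*v^4 + 2*v^3 - 3*v^2 - 4*v + 1
(3) = -d^4/4 + 7*d^3/16 + 11*d^2/8 - 43*d/16 + 1
(4) = l^3 - 3*l^2 - 10*l + 24
(5) = -5.6871*p^5 - 10.1865*p^4 - 3.1857*p^3 + 13.4355*p^2 + 17.5006*p + 8.4728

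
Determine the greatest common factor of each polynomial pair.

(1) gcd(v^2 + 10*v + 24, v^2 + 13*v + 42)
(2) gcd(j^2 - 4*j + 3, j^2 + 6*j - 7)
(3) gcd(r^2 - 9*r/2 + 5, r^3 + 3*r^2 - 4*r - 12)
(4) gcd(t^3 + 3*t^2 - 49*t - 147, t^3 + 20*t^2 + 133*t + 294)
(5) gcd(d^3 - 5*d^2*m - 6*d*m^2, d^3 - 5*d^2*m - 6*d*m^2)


(1) = gcd((v + 4)*(v + 6), (v + 6)*(v + 7)) = v + 6
(2) = j - 1
(3) = gcd((r - 5/2)*(r - 2), (r - 2)*(r + 2)*(r + 3)) = r - 2
(4) = gcd((t - 7)*(t + 3)*(t + 7), (t + 6)*(t + 7)^2) = t + 7
(5) = d^3 - 5*d^2*m - 6*d*m^2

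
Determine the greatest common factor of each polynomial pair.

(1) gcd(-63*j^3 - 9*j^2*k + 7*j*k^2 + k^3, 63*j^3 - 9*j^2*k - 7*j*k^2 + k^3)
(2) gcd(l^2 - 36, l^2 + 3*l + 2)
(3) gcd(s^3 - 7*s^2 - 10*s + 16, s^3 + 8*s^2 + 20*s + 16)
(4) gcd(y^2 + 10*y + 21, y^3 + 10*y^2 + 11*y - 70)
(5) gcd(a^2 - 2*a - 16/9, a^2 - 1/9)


(1) = gcd((-3*j + k)*(3*j + k)*(7*j + k), (-7*j + k)*(-3*j + k)*(3*j + k)) = 9*j^2 - k^2
(2) = 1
(3) = s + 2
(4) = gcd((y + 3)*(y + 7), (y - 2)*(y + 5)*(y + 7)) = y + 7
(5) = 1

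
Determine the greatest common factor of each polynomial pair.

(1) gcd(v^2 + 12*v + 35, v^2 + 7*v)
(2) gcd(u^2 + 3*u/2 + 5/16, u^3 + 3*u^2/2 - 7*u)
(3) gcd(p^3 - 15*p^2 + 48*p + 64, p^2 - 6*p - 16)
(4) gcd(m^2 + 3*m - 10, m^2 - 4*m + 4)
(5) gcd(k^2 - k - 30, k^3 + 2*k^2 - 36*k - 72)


(1) = v + 7
(2) = gcd((u + 1/4)*(u + 5/4), u*(u - 2)*(u + 7/2)) = 1
(3) = p - 8
(4) = m - 2
(5) = gcd((k - 6)*(k + 5), (k - 6)*(k + 2)*(k + 6)) = k - 6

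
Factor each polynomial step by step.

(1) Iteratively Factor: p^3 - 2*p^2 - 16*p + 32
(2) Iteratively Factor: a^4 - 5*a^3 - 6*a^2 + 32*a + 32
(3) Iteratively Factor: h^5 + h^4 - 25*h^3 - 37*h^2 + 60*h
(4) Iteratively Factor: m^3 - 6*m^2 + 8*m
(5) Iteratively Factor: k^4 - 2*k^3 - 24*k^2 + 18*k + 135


(1) = (p + 4)*(p^2 - 6*p + 8) = (p - 4)*(p + 4)*(p - 2)
(2) = (a + 1)*(a^3 - 6*a^2 + 32) = (a - 4)*(a + 1)*(a^2 - 2*a - 8) = (a - 4)*(a + 1)*(a + 2)*(a - 4)
(3) = (h)*(h^4 + h^3 - 25*h^2 - 37*h + 60) = h*(h - 5)*(h^3 + 6*h^2 + 5*h - 12) = h*(h - 5)*(h - 1)*(h^2 + 7*h + 12) = h*(h - 5)*(h - 1)*(h + 4)*(h + 3)
(4) = (m)*(m^2 - 6*m + 8) = m*(m - 2)*(m - 4)
(5) = (k + 3)*(k^3 - 5*k^2 - 9*k + 45) = (k - 5)*(k + 3)*(k^2 - 9) = (k - 5)*(k + 3)^2*(k - 3)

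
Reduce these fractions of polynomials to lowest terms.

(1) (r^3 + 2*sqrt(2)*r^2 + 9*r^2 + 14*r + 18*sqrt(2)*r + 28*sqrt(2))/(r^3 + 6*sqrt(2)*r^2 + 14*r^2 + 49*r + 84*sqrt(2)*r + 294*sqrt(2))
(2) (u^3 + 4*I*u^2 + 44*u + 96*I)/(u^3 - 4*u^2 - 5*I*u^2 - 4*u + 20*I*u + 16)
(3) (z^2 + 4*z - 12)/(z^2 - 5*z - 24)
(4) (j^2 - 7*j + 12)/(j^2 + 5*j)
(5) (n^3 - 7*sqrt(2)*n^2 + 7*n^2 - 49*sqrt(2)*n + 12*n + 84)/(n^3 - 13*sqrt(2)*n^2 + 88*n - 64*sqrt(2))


(1) = (r^2 + r*(2 + 2*sqrt(2)) + 4*sqrt(2))/(r^2 + r*(7 + 6*sqrt(2)) + 42*sqrt(2))
(2) = (u^3 + 4*I*u^2 + 44*u + 96*I)/(u^3 + u^2*(-4 - 5*I) + u*(-4 + 20*I) + 16)
(3) = (z^2 + 4*z - 12)/(z^2 - 5*z - 24)
(4) = (j^2 - 7*j + 12)/(j^2 + 5*j)
(5) = (n^2 + n*(7 - 6*sqrt(2)) - 42*sqrt(2))/(n^2 - 12*sqrt(2)*n + 64)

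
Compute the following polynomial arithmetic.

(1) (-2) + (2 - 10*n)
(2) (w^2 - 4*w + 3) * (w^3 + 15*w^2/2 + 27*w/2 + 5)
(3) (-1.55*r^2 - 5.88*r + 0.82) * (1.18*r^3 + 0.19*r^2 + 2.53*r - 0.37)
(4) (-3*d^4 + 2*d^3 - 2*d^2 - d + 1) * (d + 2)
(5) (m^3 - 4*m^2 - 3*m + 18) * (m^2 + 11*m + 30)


(1) = -10*n
(2) = w^5 + 7*w^4/2 - 27*w^3/2 - 53*w^2/2 + 41*w/2 + 15
(3) = -1.829*r^5 - 7.2329*r^4 - 4.0711*r^3 - 14.1471*r^2 + 4.2502*r - 0.3034
(4) = -3*d^5 - 4*d^4 + 2*d^3 - 5*d^2 - d + 2
(5) = m^5 + 7*m^4 - 17*m^3 - 135*m^2 + 108*m + 540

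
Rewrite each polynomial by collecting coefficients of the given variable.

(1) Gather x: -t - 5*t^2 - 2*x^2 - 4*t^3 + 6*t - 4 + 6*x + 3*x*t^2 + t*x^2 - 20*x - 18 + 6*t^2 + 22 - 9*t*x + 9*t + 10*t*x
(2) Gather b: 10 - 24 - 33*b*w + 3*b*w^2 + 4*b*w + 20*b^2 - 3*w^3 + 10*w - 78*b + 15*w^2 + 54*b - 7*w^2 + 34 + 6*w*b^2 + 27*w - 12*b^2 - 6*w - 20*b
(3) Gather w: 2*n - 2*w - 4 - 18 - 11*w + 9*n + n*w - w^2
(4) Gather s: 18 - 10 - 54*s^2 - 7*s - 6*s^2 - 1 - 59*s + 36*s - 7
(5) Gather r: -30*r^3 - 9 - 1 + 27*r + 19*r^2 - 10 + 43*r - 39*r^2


(1) = -4*t^3 + t^2 + 14*t + x^2*(t - 2) + x*(3*t^2 + t - 14)
(2) = b^2*(6*w + 8) + b*(3*w^2 - 29*w - 44) - 3*w^3 + 8*w^2 + 31*w + 20
(3) = 11*n - w^2 + w*(n - 13) - 22
(4) = -60*s^2 - 30*s
(5) = -30*r^3 - 20*r^2 + 70*r - 20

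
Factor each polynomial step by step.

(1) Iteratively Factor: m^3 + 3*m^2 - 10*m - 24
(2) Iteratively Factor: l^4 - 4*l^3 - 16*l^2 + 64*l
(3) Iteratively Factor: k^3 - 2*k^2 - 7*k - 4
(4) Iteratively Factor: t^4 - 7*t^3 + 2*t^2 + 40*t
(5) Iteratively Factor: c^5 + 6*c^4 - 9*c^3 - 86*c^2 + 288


(1) = (m + 2)*(m^2 + m - 12) = (m + 2)*(m + 4)*(m - 3)
(2) = (l - 4)*(l^3 - 16*l) = (l - 4)^2*(l^2 + 4*l) = (l - 4)^2*(l + 4)*(l)
(3) = (k - 4)*(k^2 + 2*k + 1) = (k - 4)*(k + 1)*(k + 1)
(4) = (t - 4)*(t^3 - 3*t^2 - 10*t) = (t - 4)*(t + 2)*(t^2 - 5*t) = (t - 5)*(t - 4)*(t + 2)*(t)
(5) = (c + 3)*(c^4 + 3*c^3 - 18*c^2 - 32*c + 96) = (c - 2)*(c + 3)*(c^3 + 5*c^2 - 8*c - 48) = (c - 3)*(c - 2)*(c + 3)*(c^2 + 8*c + 16) = (c - 3)*(c - 2)*(c + 3)*(c + 4)*(c + 4)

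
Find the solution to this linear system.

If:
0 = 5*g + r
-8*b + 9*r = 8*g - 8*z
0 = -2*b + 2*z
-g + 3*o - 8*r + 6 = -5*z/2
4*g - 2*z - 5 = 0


Then:
b = -5/2
g = 0
o = 1/12
r = 0
z = -5/2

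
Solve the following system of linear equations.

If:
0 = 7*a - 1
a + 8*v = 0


Then:
a = 1/7
v = -1/56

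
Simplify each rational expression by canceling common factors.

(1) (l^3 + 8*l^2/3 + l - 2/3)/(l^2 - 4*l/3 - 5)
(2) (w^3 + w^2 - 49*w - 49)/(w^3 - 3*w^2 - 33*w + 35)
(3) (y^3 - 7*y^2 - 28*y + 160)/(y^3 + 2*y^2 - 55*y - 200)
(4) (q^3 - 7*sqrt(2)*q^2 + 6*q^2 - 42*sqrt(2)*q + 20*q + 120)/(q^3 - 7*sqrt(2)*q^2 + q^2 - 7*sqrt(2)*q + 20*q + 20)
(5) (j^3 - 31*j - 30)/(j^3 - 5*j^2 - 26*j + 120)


(1) = (3*l^3 + 8*l^2 + 3*l - 2)/(3*l^2 - 4*l - 15)
(2) = (w^2 + 8*w + 7)/(w^2 + 4*w - 5)
(3) = (y - 4)/(y + 5)
(4) = (q + 6)/(q + 1)
(5) = (j + 1)/(j - 4)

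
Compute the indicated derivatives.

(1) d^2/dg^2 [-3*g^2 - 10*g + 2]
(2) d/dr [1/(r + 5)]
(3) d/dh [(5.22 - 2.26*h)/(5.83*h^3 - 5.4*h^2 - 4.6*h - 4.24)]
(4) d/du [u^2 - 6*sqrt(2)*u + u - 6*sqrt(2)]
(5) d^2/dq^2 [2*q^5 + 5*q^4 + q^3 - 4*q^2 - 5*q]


(1) = -6
(2) = -1/(r + 5)^2
(3) = (26.3516*h^3 - 103.5018*h^2 + 56.376*h + 33.5944)/(33.9889*h^6 - 62.964*h^5 - 24.476*h^4 + 0.2416*h^3 + 66.952*h^2 + 39.008*h + 17.9776)
(4) = 2*u - 6*sqrt(2) + 1
(5) = 40*q^3 + 60*q^2 + 6*q - 8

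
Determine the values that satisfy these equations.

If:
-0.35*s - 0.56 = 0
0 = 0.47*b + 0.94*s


Then:
b = 3.20
s = -1.60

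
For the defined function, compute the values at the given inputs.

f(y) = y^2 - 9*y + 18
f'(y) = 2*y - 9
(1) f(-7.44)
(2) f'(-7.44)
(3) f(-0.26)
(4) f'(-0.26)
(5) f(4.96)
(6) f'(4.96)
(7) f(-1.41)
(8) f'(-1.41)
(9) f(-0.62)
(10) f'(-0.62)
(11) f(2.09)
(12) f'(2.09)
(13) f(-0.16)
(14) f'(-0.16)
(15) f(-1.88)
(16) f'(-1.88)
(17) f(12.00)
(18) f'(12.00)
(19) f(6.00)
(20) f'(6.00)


(1) = 140.31
(2) = -23.88
(3) = 20.41
(4) = -9.52
(5) = -2.04
(6) = 0.92
(7) = 32.68
(8) = -11.82
(9) = 23.96
(10) = -10.24
(11) = 3.56
(12) = -4.82
(13) = 19.47
(14) = -9.32
(15) = 38.45
(16) = -12.76
(17) = 54.00
(18) = 15.00
(19) = 0.00
(20) = 3.00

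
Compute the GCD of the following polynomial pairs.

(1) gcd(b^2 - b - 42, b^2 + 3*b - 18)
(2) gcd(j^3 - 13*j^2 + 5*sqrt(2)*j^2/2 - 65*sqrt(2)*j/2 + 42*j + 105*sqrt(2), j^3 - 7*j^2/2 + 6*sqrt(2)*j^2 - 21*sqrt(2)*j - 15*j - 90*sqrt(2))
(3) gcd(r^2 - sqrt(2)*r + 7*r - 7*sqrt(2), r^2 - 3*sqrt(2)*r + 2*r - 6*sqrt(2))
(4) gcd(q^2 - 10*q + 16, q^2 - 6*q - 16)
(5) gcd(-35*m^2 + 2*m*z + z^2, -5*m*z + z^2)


(1) = b + 6
(2) = gcd((j - 7)*(j - 6)*(j + 5*sqrt(2)/2), (j - 6)*(j + 5/2)*(j + 6*sqrt(2))) = j - 6
(3) = 1
(4) = gcd((q - 8)*(q - 2), (q - 8)*(q + 2)) = q - 8
(5) = gcd((-5*m + z)*(7*m + z), z*(-5*m + z)) = -5*m + z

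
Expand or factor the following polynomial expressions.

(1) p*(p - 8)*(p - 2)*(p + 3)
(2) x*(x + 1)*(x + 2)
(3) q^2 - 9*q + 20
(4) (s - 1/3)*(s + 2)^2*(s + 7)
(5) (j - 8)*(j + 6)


(1) = p^4 - 7*p^3 - 14*p^2 + 48*p
(2) = x^3 + 3*x^2 + 2*x
(3) = (q - 5)*(q - 4)
(4) = s^4 + 32*s^3/3 + 85*s^2/3 + 52*s/3 - 28/3
(5) = j^2 - 2*j - 48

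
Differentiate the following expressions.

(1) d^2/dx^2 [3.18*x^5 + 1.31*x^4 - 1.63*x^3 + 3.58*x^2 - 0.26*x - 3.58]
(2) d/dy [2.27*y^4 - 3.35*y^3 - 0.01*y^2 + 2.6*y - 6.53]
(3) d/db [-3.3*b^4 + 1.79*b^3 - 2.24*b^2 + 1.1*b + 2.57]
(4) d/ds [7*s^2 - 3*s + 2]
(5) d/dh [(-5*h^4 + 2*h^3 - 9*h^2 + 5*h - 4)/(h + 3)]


(1) = 63.6*x^3 + 15.72*x^2 - 9.78*x + 7.16
(2) = 9.08*y^3 - 10.05*y^2 - 0.02*y + 2.6
(3) = -13.2*b^3 + 5.37*b^2 - 4.48*b + 1.1
(4) = 14*s - 3
(5) = (-15*h^4 - 56*h^3 + 9*h^2 - 54*h + 19)/(h^2 + 6*h + 9)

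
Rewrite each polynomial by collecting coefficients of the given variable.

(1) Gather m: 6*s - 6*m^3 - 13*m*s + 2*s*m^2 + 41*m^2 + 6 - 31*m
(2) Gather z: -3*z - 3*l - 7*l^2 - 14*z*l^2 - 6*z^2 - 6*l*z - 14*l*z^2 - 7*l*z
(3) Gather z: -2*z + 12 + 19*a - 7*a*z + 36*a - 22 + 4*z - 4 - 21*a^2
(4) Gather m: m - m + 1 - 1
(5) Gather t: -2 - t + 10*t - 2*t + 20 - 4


(1) = -6*m^3 + m^2*(2*s + 41) + m*(-13*s - 31) + 6*s + 6
(2) = -7*l^2 - 3*l + z^2*(-14*l - 6) + z*(-14*l^2 - 13*l - 3)
(3) = -21*a^2 + 55*a + z*(2 - 7*a) - 14
(4) = 0
(5) = 7*t + 14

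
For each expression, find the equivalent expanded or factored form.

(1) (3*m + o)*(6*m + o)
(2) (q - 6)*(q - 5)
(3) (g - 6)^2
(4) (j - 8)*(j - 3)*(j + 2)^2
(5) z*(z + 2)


(1) = 18*m^2 + 9*m*o + o^2
(2) = q^2 - 11*q + 30
(3) = g^2 - 12*g + 36
(4) = j^4 - 7*j^3 - 16*j^2 + 52*j + 96
(5) = z^2 + 2*z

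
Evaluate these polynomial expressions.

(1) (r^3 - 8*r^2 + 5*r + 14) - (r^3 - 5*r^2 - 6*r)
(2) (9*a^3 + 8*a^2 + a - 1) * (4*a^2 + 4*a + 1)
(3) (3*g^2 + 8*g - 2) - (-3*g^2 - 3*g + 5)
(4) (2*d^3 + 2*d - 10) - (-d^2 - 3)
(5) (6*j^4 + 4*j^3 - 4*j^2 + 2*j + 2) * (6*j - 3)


(1) = -3*r^2 + 11*r + 14
(2) = 36*a^5 + 68*a^4 + 45*a^3 + 8*a^2 - 3*a - 1
(3) = 6*g^2 + 11*g - 7
(4) = 2*d^3 + d^2 + 2*d - 7
(5) = 36*j^5 + 6*j^4 - 36*j^3 + 24*j^2 + 6*j - 6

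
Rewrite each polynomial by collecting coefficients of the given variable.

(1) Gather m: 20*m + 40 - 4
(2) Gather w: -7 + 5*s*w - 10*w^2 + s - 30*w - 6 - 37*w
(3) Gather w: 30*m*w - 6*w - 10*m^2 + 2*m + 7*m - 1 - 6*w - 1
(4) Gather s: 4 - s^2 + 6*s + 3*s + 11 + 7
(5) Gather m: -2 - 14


(1) = 20*m + 36
(2) = s - 10*w^2 + w*(5*s - 67) - 13
(3) = -10*m^2 + 9*m + w*(30*m - 12) - 2
(4) = -s^2 + 9*s + 22
(5) = -16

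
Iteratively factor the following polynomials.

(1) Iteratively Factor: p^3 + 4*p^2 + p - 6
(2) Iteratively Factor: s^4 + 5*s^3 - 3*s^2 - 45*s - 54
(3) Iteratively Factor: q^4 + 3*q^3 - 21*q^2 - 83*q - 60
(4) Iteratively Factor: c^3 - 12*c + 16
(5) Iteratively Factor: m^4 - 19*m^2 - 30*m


(1) = (p - 1)*(p^2 + 5*p + 6) = (p - 1)*(p + 2)*(p + 3)
(2) = (s + 3)*(s^3 + 2*s^2 - 9*s - 18) = (s + 3)^2*(s^2 - s - 6) = (s - 3)*(s + 3)^2*(s + 2)
(3) = (q + 4)*(q^3 - q^2 - 17*q - 15) = (q + 1)*(q + 4)*(q^2 - 2*q - 15) = (q + 1)*(q + 3)*(q + 4)*(q - 5)
(4) = (c - 2)*(c^2 + 2*c - 8) = (c - 2)*(c + 4)*(c - 2)
(5) = (m + 3)*(m^3 - 3*m^2 - 10*m) = (m - 5)*(m + 3)*(m^2 + 2*m) = m*(m - 5)*(m + 3)*(m + 2)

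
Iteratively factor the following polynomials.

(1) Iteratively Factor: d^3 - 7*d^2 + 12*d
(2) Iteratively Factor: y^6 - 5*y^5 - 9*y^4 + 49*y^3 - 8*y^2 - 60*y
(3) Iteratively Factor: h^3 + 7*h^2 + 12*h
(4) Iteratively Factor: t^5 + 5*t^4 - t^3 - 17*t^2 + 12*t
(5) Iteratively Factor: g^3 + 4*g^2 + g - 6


(1) = (d)*(d^2 - 7*d + 12) = d*(d - 3)*(d - 4)
(2) = (y - 2)*(y^5 - 3*y^4 - 15*y^3 + 19*y^2 + 30*y) = (y - 2)*(y + 1)*(y^4 - 4*y^3 - 11*y^2 + 30*y) = (y - 2)*(y + 1)*(y + 3)*(y^3 - 7*y^2 + 10*y) = (y - 2)^2*(y + 1)*(y + 3)*(y^2 - 5*y) = y*(y - 2)^2*(y + 1)*(y + 3)*(y - 5)
(3) = (h)*(h^2 + 7*h + 12) = h*(h + 4)*(h + 3)
(4) = (t + 4)*(t^4 + t^3 - 5*t^2 + 3*t) = (t - 1)*(t + 4)*(t^3 + 2*t^2 - 3*t) = (t - 1)*(t + 3)*(t + 4)*(t^2 - t) = (t - 1)^2*(t + 3)*(t + 4)*(t)
(5) = (g + 3)*(g^2 + g - 2) = (g - 1)*(g + 3)*(g + 2)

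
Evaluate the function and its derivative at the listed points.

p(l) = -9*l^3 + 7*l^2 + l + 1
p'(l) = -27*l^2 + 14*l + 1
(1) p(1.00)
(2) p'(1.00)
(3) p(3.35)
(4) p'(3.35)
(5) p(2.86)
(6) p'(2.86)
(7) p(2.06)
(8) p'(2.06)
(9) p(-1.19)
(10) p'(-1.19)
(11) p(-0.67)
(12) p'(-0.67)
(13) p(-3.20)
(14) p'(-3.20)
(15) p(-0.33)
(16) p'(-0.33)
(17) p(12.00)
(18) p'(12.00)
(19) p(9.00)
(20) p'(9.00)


(1) = 0.00
(2) = -12.00
(3) = -255.45
(4) = -255.11
(5) = -149.43
(6) = -179.81
(7) = -45.91
(8) = -84.74
(9) = 24.89
(10) = -53.89
(11) = 6.18
(12) = -20.50
(13) = 364.39
(14) = -320.28
(15) = 1.76
(16) = -6.56
(17) = -14531.00
(18) = -3719.00
(19) = -5984.00
(20) = -2060.00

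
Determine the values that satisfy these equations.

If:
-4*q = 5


Then:
q = -5/4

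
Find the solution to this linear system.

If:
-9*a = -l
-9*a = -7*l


Then:
a = 0
l = 0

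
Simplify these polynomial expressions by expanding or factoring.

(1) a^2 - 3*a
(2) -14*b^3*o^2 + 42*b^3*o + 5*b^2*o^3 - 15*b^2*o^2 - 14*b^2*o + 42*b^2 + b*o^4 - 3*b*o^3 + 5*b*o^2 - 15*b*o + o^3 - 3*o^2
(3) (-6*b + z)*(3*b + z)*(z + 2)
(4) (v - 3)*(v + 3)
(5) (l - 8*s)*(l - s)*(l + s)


(1) = a*(a - 3)
(2) = (-2*b + o)*(7*b + o)*(o - 3)*(b*o + 1)
(3) = -18*b^2*z - 36*b^2 - 3*b*z^2 - 6*b*z + z^3 + 2*z^2
(4) = v^2 - 9
(5) = l^3 - 8*l^2*s - l*s^2 + 8*s^3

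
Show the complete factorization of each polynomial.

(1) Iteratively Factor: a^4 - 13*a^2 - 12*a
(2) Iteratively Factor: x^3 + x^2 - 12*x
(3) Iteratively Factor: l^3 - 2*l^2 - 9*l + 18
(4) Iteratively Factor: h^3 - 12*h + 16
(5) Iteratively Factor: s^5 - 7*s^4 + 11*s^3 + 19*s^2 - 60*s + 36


(1) = (a - 4)*(a^3 + 4*a^2 + 3*a) = a*(a - 4)*(a^2 + 4*a + 3) = a*(a - 4)*(a + 1)*(a + 3)
(2) = (x)*(x^2 + x - 12) = x*(x + 4)*(x - 3)
(3) = (l + 3)*(l^2 - 5*l + 6) = (l - 2)*(l + 3)*(l - 3)
(4) = (h - 2)*(h^2 + 2*h - 8) = (h - 2)^2*(h + 4)
(5) = (s - 3)*(s^4 - 4*s^3 - s^2 + 16*s - 12) = (s - 3)*(s - 2)*(s^3 - 2*s^2 - 5*s + 6) = (s - 3)*(s - 2)*(s + 2)*(s^2 - 4*s + 3) = (s - 3)^2*(s - 2)*(s + 2)*(s - 1)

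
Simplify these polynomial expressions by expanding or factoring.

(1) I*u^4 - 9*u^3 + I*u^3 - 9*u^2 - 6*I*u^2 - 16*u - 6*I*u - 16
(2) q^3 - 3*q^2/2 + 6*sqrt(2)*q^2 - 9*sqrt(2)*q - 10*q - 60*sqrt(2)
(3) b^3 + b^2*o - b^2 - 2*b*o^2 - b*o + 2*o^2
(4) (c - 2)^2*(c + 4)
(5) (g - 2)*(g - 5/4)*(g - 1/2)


(1) = (u - I)*(u + 2*I)*(u + 8*I)*(I*u + I)
(2) = (q - 4)*(q + 5/2)*(q + 6*sqrt(2))
(3) = (b - 1)*(b - o)*(b + 2*o)
(4) = c^3 - 12*c + 16
(5) = g^3 - 15*g^2/4 + 33*g/8 - 5/4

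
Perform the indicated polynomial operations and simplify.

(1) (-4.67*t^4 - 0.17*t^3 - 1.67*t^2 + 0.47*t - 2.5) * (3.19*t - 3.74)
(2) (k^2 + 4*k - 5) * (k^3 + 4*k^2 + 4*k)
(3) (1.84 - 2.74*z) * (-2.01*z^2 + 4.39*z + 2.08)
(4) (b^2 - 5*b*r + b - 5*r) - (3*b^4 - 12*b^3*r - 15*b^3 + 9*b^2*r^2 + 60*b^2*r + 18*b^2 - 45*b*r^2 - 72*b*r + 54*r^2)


(1) = -14.8973*t^5 + 16.9235*t^4 - 4.6915*t^3 + 7.7451*t^2 - 9.7328*t + 9.35
(2) = k^5 + 8*k^4 + 15*k^3 - 4*k^2 - 20*k
(3) = 5.5074*z^3 - 15.727*z^2 + 2.3784*z + 3.8272
(4) = -3*b^4 + 12*b^3*r + 15*b^3 - 9*b^2*r^2 - 60*b^2*r - 17*b^2 + 45*b*r^2 + 67*b*r + b - 54*r^2 - 5*r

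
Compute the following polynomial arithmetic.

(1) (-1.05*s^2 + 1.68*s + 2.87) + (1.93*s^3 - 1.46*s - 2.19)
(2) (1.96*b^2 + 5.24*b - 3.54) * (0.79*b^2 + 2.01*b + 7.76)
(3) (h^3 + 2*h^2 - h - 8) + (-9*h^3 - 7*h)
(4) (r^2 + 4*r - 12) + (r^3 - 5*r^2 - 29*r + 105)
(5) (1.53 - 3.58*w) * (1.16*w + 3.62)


(1) = 1.93*s^3 - 1.05*s^2 + 0.22*s + 0.68
(2) = 1.5484*b^4 + 8.0792*b^3 + 22.9454*b^2 + 33.547*b - 27.4704
(3) = -8*h^3 + 2*h^2 - 8*h - 8
(4) = r^3 - 4*r^2 - 25*r + 93
(5) = -4.1528*w^2 - 11.1848*w + 5.5386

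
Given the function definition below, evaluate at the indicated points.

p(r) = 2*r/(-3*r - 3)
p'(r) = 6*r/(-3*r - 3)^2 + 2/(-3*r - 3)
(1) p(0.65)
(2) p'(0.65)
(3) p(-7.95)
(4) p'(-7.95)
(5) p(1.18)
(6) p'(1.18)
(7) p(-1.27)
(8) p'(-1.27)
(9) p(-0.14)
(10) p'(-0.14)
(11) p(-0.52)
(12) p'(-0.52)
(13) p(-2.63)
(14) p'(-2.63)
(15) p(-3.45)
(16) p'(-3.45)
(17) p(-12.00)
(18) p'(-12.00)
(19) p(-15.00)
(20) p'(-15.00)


(1) = -0.26
(2) = -0.24
(3) = -0.76
(4) = -0.01
(5) = -0.36
(6) = -0.14
(7) = -3.14
(8) = -9.14
(9) = 0.11
(10) = -0.90
(11) = 0.72
(12) = -2.89
(13) = -1.08
(14) = -0.25
(15) = -0.94
(16) = -0.11
(17) = -0.73
(18) = -0.01
(19) = -0.71
(20) = -0.00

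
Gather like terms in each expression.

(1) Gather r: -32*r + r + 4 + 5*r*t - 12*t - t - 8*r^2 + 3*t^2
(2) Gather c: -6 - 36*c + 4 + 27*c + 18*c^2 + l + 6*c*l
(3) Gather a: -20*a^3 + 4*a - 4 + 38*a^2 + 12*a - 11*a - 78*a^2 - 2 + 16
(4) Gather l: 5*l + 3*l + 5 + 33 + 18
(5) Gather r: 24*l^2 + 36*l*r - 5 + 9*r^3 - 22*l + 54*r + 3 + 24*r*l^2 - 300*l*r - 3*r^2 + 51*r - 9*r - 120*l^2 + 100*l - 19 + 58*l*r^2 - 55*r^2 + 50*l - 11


(1) = -8*r^2 + r*(5*t - 31) + 3*t^2 - 13*t + 4
(2) = 18*c^2 + c*(6*l - 9) + l - 2
(3) = -20*a^3 - 40*a^2 + 5*a + 10
(4) = 8*l + 56
(5) = -96*l^2 + 128*l + 9*r^3 + r^2*(58*l - 58) + r*(24*l^2 - 264*l + 96) - 32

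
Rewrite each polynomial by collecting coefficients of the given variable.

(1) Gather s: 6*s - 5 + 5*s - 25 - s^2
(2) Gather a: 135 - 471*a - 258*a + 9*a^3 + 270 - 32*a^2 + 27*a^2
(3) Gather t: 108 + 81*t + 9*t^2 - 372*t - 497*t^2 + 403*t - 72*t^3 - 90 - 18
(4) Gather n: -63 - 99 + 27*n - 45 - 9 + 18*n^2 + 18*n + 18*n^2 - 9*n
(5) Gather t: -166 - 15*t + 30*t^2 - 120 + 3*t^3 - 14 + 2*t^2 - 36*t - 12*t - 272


(1) = -s^2 + 11*s - 30
(2) = 9*a^3 - 5*a^2 - 729*a + 405
(3) = -72*t^3 - 488*t^2 + 112*t
(4) = 36*n^2 + 36*n - 216
(5) = 3*t^3 + 32*t^2 - 63*t - 572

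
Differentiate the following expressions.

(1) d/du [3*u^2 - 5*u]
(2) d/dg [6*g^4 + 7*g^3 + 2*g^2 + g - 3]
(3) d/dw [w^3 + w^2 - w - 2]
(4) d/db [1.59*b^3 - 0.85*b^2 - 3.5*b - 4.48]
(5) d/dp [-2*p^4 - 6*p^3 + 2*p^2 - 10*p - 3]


(1) = 6*u - 5
(2) = 24*g^3 + 21*g^2 + 4*g + 1
(3) = 3*w^2 + 2*w - 1
(4) = 4.77*b^2 - 1.7*b - 3.5
(5) = -8*p^3 - 18*p^2 + 4*p - 10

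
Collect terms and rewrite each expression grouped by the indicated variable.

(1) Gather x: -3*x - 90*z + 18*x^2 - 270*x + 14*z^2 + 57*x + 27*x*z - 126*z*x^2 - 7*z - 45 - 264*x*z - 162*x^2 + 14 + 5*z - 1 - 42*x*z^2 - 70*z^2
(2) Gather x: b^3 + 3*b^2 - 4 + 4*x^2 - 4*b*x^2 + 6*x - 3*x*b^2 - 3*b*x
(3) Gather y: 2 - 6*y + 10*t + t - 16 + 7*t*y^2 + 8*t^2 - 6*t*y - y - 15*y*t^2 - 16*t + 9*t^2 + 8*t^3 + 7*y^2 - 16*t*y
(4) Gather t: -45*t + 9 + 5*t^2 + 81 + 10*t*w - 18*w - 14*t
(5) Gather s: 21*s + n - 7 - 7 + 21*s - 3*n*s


(1) = x^2*(-126*z - 144) + x*(-42*z^2 - 237*z - 216) - 56*z^2 - 92*z - 32
(2) = b^3 + 3*b^2 + x^2*(4 - 4*b) + x*(-3*b^2 - 3*b + 6) - 4
(3) = 8*t^3 + 17*t^2 - 5*t + y^2*(7*t + 7) + y*(-15*t^2 - 22*t - 7) - 14
(4) = 5*t^2 + t*(10*w - 59) - 18*w + 90
(5) = n + s*(42 - 3*n) - 14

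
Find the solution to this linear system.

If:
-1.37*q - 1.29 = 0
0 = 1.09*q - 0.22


Then:
No Solution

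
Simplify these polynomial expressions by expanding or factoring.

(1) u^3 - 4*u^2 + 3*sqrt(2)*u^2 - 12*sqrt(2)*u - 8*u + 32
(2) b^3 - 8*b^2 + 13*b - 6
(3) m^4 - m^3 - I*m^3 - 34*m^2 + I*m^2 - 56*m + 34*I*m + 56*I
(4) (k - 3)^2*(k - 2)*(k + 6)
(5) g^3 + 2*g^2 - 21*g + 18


(1) = (u - 4)*(u - sqrt(2))*(u + 4*sqrt(2))
(2) = (b - 6)*(b - 1)^2
(3) = (m - 7)*(m + 2)*(m + 4)*(m - I)
(4) = k^4 - 2*k^3 - 27*k^2 + 108*k - 108
(5) = (g - 3)*(g - 1)*(g + 6)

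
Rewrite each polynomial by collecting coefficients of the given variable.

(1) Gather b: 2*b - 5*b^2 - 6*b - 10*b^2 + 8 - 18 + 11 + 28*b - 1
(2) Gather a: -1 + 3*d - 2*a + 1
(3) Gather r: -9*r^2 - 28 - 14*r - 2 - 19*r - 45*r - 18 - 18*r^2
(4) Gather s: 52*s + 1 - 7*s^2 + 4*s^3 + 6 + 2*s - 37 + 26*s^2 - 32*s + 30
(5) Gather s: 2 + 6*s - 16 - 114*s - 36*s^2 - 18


(1) = -15*b^2 + 24*b
(2) = -2*a + 3*d
(3) = -27*r^2 - 78*r - 48
(4) = 4*s^3 + 19*s^2 + 22*s
(5) = -36*s^2 - 108*s - 32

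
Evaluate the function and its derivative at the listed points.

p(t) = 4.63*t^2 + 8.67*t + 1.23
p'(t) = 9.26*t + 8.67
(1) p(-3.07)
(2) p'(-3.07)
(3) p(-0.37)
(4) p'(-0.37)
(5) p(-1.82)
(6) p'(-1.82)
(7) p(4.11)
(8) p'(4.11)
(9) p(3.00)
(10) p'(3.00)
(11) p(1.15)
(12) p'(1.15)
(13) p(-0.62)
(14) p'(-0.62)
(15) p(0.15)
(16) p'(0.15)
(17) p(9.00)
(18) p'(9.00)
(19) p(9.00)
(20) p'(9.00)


(1) = 18.25
(2) = -19.76
(3) = -1.34
(4) = 5.24
(5) = 0.79
(6) = -8.18
(7) = 115.07
(8) = 46.73
(9) = 68.91
(10) = 36.45
(11) = 17.32
(12) = 19.32
(13) = -2.37
(14) = 2.93
(15) = 2.63
(16) = 10.06
(17) = 454.29
(18) = 92.01
(19) = 454.29
(20) = 92.01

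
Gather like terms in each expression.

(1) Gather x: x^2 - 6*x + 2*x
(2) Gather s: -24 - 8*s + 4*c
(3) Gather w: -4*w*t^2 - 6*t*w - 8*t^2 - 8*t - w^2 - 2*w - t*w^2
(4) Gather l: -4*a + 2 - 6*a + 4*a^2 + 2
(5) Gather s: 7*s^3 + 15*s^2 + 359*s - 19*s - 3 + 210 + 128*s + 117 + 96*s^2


(1) = x^2 - 4*x
(2) = 4*c - 8*s - 24
(3) = -8*t^2 - 8*t + w^2*(-t - 1) + w*(-4*t^2 - 6*t - 2)
(4) = 4*a^2 - 10*a + 4
(5) = 7*s^3 + 111*s^2 + 468*s + 324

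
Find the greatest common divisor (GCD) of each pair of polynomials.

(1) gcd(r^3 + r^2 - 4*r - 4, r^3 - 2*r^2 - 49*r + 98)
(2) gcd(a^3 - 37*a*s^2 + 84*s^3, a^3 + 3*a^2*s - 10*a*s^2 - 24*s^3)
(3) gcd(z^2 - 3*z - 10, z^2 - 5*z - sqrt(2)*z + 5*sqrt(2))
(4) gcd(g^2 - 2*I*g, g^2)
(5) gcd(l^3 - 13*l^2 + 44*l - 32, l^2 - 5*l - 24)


(1) = gcd((r - 2)*(r + 1)*(r + 2), (r - 7)*(r - 2)*(r + 7)) = r - 2
(2) = -a + 3*s
(3) = gcd((z - 5)*(z + 2), (z - 5)*(z - sqrt(2))) = z - 5
(4) = g
(5) = gcd((l - 8)*(l - 4)*(l - 1), (l - 8)*(l + 3)) = l - 8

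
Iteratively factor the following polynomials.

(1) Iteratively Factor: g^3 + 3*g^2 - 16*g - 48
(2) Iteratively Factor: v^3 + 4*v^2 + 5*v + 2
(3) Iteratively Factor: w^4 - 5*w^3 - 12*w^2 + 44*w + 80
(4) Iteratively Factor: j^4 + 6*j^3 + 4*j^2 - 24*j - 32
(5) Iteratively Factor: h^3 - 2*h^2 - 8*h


(1) = (g - 4)*(g^2 + 7*g + 12) = (g - 4)*(g + 3)*(g + 4)
(2) = (v + 1)*(v^2 + 3*v + 2) = (v + 1)*(v + 2)*(v + 1)
(3) = (w + 2)*(w^3 - 7*w^2 + 2*w + 40) = (w - 4)*(w + 2)*(w^2 - 3*w - 10) = (w - 5)*(w - 4)*(w + 2)*(w + 2)
(4) = (j + 2)*(j^3 + 4*j^2 - 4*j - 16) = (j + 2)*(j + 4)*(j^2 - 4) = (j + 2)^2*(j + 4)*(j - 2)
(5) = (h + 2)*(h^2 - 4*h) = (h - 4)*(h + 2)*(h)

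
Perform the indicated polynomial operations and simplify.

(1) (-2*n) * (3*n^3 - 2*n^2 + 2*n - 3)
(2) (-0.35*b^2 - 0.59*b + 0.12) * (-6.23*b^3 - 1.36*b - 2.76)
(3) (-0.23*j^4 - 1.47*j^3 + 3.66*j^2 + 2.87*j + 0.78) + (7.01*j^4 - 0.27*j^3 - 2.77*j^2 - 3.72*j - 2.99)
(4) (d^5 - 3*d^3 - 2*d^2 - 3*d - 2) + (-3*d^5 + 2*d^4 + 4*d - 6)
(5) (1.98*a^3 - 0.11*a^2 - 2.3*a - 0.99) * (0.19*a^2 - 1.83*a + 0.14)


(1) = -6*n^4 + 4*n^3 - 4*n^2 + 6*n
(2) = 2.1805*b^5 + 3.6757*b^4 - 0.2716*b^3 + 1.7684*b^2 + 1.4652*b - 0.3312
(3) = 6.78*j^4 - 1.74*j^3 + 0.89*j^2 - 0.85*j - 2.21
(4) = -2*d^5 + 2*d^4 - 3*d^3 - 2*d^2 + d - 8
(5) = 0.3762*a^5 - 3.6443*a^4 + 0.0415*a^3 + 4.0055*a^2 + 1.4897*a - 0.1386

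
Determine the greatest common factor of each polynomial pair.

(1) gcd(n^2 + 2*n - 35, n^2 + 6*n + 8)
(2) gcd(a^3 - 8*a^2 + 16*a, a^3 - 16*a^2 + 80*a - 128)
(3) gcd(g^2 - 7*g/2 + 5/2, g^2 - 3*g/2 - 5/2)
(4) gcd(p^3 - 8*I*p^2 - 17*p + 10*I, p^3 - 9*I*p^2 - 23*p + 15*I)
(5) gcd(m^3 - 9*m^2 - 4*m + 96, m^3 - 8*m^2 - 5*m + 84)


(1) = gcd((n - 5)*(n + 7), (n + 2)*(n + 4)) = 1
(2) = gcd(a*(a - 4)^2, (a - 8)*(a - 4)^2) = a^2 - 8*a + 16
(3) = g - 5/2
(4) = gcd((p - 5*I)*(p - 2*I)*(p - I), (p - 5*I)*(p - 3*I)*(p - I)) = p^2 - 6*I*p - 5
(5) = gcd((m - 8)*(m - 4)*(m + 3), (m - 7)*(m - 4)*(m + 3)) = m^2 - m - 12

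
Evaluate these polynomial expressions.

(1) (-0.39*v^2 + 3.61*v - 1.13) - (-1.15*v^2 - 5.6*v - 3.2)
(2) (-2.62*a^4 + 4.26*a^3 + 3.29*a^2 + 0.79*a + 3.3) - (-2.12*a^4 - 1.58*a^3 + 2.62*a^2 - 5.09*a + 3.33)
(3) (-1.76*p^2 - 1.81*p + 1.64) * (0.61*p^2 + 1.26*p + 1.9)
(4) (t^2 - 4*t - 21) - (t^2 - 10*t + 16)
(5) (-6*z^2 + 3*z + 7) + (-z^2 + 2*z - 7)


(1) = 0.76*v^2 + 9.21*v + 2.07
(2) = -0.5*a^4 + 5.84*a^3 + 0.67*a^2 + 5.88*a - 0.03
(3) = -1.0736*p^4 - 3.3217*p^3 - 4.6242*p^2 - 1.3726*p + 3.116
(4) = 6*t - 37
(5) = -7*z^2 + 5*z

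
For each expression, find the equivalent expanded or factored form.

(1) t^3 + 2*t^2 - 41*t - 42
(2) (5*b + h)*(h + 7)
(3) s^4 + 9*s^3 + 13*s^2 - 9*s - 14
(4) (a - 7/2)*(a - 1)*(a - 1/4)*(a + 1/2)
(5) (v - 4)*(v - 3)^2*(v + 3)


(1) = (t - 6)*(t + 1)*(t + 7)
(2) = 5*b*h + 35*b + h^2 + 7*h
(3) = (s - 1)*(s + 1)*(s + 2)*(s + 7)
(4) = a^4 - 17*a^3/4 + 9*a^2/4 + 23*a/16 - 7/16
(5) = v^4 - 7*v^3 + 3*v^2 + 63*v - 108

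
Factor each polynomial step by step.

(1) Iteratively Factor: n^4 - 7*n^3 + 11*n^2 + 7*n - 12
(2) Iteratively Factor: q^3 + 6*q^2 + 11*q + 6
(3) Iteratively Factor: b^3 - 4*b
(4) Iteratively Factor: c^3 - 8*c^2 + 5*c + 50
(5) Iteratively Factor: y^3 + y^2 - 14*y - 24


(1) = (n + 1)*(n^3 - 8*n^2 + 19*n - 12) = (n - 1)*(n + 1)*(n^2 - 7*n + 12) = (n - 3)*(n - 1)*(n + 1)*(n - 4)
(2) = (q + 1)*(q^2 + 5*q + 6) = (q + 1)*(q + 3)*(q + 2)
(3) = (b + 2)*(b^2 - 2*b) = b*(b + 2)*(b - 2)
(4) = (c - 5)*(c^2 - 3*c - 10) = (c - 5)*(c + 2)*(c - 5)
(5) = (y + 2)*(y^2 - y - 12) = (y + 2)*(y + 3)*(y - 4)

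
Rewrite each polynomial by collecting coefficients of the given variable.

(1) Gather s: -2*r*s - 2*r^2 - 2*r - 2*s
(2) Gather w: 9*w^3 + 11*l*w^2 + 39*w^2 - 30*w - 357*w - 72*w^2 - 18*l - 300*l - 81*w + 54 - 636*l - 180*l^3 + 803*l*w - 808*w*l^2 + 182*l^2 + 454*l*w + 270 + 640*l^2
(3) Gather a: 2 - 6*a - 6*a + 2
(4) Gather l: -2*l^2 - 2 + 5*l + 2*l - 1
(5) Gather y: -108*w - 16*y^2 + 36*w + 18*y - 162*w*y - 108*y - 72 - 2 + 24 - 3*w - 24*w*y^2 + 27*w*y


(1) = -2*r^2 - 2*r + s*(-2*r - 2)
(2) = -180*l^3 + 822*l^2 - 954*l + 9*w^3 + w^2*(11*l - 33) + w*(-808*l^2 + 1257*l - 468) + 324
(3) = 4 - 12*a
(4) = -2*l^2 + 7*l - 3
(5) = -75*w + y^2*(-24*w - 16) + y*(-135*w - 90) - 50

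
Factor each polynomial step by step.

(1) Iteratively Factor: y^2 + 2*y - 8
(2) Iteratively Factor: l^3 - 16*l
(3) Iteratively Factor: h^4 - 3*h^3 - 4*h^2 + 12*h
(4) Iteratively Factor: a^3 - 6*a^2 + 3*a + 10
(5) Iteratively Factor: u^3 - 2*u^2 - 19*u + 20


(1) = (y + 4)*(y - 2)
(2) = (l - 4)*(l^2 + 4*l) = (l - 4)*(l + 4)*(l)
(3) = (h + 2)*(h^3 - 5*h^2 + 6*h) = (h - 3)*(h + 2)*(h^2 - 2*h) = h*(h - 3)*(h + 2)*(h - 2)
(4) = (a - 2)*(a^2 - 4*a - 5) = (a - 2)*(a + 1)*(a - 5)
(5) = (u - 1)*(u^2 - u - 20) = (u - 5)*(u - 1)*(u + 4)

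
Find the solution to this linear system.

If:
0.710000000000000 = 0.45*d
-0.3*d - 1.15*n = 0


Then:
d = 1.58
n = -0.41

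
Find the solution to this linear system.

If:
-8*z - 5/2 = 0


Then:
z = -5/16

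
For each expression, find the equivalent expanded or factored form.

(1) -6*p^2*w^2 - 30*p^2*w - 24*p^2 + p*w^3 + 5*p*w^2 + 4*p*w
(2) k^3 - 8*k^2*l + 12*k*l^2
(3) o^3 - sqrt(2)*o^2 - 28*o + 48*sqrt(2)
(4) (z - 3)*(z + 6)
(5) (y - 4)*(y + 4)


(1) = (-6*p + w)*(w + 4)*(p*w + p)
(2) = k*(k - 6*l)*(k - 2*l)
(3) = (o - 3*sqrt(2))*(o - 2*sqrt(2))*(o + 4*sqrt(2))
(4) = z^2 + 3*z - 18
(5) = y^2 - 16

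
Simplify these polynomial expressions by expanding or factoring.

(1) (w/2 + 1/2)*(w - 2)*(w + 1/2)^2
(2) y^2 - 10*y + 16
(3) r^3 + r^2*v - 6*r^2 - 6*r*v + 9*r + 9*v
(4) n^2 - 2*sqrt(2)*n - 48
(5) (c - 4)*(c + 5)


(1) = w^4/2 - 11*w^2/8 - 9*w/8 - 1/4
(2) = (y - 8)*(y - 2)
(3) = (r - 3)^2*(r + v)
(4) = (n - 6*sqrt(2))*(n + 4*sqrt(2))
(5) = c^2 + c - 20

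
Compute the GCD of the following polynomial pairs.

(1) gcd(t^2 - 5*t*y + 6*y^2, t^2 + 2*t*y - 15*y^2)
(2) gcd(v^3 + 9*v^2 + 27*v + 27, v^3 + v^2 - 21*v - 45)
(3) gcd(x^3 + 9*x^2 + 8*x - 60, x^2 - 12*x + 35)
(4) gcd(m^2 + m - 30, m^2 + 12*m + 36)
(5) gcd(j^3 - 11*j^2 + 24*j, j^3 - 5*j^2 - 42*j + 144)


(1) = gcd((t - 3*y)*(t - 2*y), (t - 3*y)*(t + 5*y)) = -t + 3*y
(2) = v^2 + 6*v + 9
(3) = gcd((x - 2)*(x + 5)*(x + 6), (x - 7)*(x - 5)) = 1
(4) = m + 6
(5) = j^2 - 11*j + 24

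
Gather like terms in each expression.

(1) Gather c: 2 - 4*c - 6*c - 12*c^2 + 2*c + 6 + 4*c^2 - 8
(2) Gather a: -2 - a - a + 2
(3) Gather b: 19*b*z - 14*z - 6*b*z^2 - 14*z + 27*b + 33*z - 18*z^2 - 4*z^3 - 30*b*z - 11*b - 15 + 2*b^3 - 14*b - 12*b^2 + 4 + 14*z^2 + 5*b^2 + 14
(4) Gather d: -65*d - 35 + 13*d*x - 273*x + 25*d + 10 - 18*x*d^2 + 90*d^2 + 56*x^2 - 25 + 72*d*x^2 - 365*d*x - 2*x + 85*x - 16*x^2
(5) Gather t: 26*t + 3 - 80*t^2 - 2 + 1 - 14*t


(1) = -8*c^2 - 8*c
(2) = -2*a
(3) = 2*b^3 - 7*b^2 + b*(-6*z^2 - 11*z + 2) - 4*z^3 - 4*z^2 + 5*z + 3
(4) = d^2*(90 - 18*x) + d*(72*x^2 - 352*x - 40) + 40*x^2 - 190*x - 50
(5) = -80*t^2 + 12*t + 2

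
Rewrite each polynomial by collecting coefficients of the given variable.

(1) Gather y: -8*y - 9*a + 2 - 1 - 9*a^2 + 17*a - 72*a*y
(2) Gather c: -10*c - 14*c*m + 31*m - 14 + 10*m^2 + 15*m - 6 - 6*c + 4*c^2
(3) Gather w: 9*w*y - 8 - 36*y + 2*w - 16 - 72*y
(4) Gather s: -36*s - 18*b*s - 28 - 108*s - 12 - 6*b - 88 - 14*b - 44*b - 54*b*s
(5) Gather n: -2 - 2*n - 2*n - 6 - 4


(1) = -9*a^2 + 8*a + y*(-72*a - 8) + 1
(2) = 4*c^2 + c*(-14*m - 16) + 10*m^2 + 46*m - 20
(3) = w*(9*y + 2) - 108*y - 24
(4) = -64*b + s*(-72*b - 144) - 128
(5) = -4*n - 12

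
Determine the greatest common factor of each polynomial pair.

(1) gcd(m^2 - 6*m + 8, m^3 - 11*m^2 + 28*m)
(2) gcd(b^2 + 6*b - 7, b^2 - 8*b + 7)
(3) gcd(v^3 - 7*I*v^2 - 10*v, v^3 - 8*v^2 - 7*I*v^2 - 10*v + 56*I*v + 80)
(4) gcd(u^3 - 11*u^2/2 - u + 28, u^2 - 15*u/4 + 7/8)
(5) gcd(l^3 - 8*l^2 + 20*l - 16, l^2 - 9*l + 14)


(1) = gcd((m - 4)*(m - 2), m*(m - 7)*(m - 4)) = m - 4
(2) = b - 1
(3) = v^2 - 7*I*v - 10
(4) = u - 7/2
(5) = gcd((l - 4)*(l - 2)^2, (l - 7)*(l - 2)) = l - 2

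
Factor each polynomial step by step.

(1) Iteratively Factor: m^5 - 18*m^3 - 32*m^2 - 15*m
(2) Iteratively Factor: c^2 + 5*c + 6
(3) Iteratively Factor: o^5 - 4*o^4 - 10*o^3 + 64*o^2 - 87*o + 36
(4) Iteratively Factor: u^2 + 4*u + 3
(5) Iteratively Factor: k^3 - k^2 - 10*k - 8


(1) = (m + 1)*(m^4 - m^3 - 17*m^2 - 15*m) = m*(m + 1)*(m^3 - m^2 - 17*m - 15) = m*(m + 1)^2*(m^2 - 2*m - 15) = m*(m + 1)^2*(m + 3)*(m - 5)
(2) = (c + 3)*(c + 2)
(3) = (o - 3)*(o^4 - o^3 - 13*o^2 + 25*o - 12) = (o - 3)*(o - 1)*(o^3 - 13*o + 12) = (o - 3)^2*(o - 1)*(o^2 + 3*o - 4) = (o - 3)^2*(o - 1)^2*(o + 4)
(4) = (u + 1)*(u + 3)
(5) = (k + 2)*(k^2 - 3*k - 4) = (k - 4)*(k + 2)*(k + 1)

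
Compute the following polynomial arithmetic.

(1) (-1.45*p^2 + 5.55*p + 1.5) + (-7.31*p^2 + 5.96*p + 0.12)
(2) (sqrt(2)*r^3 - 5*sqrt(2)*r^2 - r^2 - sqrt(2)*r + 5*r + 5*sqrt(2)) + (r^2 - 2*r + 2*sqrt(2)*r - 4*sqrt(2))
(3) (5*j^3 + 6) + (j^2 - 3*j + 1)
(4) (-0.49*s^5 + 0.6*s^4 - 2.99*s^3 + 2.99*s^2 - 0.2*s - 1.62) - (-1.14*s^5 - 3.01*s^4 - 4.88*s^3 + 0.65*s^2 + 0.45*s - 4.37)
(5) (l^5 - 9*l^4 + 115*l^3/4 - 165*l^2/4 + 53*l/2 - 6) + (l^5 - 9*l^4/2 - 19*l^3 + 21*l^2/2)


(1) = -8.76*p^2 + 11.51*p + 1.62
(2) = sqrt(2)*r^3 - 5*sqrt(2)*r^2 + sqrt(2)*r + 3*r + sqrt(2)
(3) = 5*j^3 + j^2 - 3*j + 7
(4) = 0.65*s^5 + 3.61*s^4 + 1.89*s^3 + 2.34*s^2 - 0.65*s + 2.75
(5) = 2*l^5 - 27*l^4/2 + 39*l^3/4 - 123*l^2/4 + 53*l/2 - 6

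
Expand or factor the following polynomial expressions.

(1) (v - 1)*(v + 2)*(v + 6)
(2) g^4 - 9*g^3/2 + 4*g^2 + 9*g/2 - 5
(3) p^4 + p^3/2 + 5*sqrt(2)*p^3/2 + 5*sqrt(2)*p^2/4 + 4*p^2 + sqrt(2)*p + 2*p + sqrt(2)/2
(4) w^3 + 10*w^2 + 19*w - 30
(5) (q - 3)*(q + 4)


(1) = v^3 + 7*v^2 + 4*v - 12
(2) = (g - 5/2)*(g - 2)*(g - 1)*(g + 1)
(3) = (p + 1/2)*(p + sqrt(2)/2)*(p + sqrt(2))^2
(4) = (w - 1)*(w + 5)*(w + 6)
(5) = q^2 + q - 12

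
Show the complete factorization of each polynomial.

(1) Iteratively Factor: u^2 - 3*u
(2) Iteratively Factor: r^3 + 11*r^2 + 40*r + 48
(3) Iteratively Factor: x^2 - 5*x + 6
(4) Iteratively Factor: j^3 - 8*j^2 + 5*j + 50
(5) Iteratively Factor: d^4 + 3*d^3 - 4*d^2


(1) = (u - 3)*(u)
(2) = (r + 4)*(r^2 + 7*r + 12) = (r + 3)*(r + 4)*(r + 4)
(3) = (x - 3)*(x - 2)
(4) = (j - 5)*(j^2 - 3*j - 10) = (j - 5)^2*(j + 2)
(5) = (d + 4)*(d^3 - d^2) = d*(d + 4)*(d^2 - d) = d*(d - 1)*(d + 4)*(d)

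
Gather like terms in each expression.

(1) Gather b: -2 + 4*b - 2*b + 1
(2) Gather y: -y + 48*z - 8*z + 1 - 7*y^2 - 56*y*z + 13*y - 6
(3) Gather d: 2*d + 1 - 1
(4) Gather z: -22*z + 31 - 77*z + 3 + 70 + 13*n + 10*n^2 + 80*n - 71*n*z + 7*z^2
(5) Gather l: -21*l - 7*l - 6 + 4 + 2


(1) = 2*b - 1
(2) = -7*y^2 + y*(12 - 56*z) + 40*z - 5
(3) = 2*d
(4) = 10*n^2 + 93*n + 7*z^2 + z*(-71*n - 99) + 104
(5) = -28*l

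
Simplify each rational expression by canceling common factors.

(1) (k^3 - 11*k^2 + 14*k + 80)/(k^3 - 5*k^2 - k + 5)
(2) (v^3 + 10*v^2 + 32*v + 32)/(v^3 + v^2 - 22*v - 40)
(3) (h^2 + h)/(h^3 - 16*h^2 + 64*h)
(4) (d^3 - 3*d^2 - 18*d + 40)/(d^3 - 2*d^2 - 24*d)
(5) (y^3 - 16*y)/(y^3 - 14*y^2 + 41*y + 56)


(1) = (k^2 - 6*k - 16)/(k^2 - 1)
(2) = (v + 4)/(v - 5)
(3) = (h + 1)/(h^2 - 16*h + 64)
(4) = (d^2 - 7*d + 10)/(d^2 - 6*d)
(5) = (y^3 - 16*y)/(y^3 - 14*y^2 + 41*y + 56)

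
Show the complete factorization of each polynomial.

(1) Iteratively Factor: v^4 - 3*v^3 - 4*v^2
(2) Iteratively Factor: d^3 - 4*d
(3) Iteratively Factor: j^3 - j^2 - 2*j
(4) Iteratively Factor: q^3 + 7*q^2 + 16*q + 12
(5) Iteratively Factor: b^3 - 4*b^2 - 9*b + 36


(1) = (v - 4)*(v^3 + v^2) = (v - 4)*(v + 1)*(v^2) = v*(v - 4)*(v + 1)*(v)
(2) = (d - 2)*(d^2 + 2*d) = d*(d - 2)*(d + 2)
(3) = (j + 1)*(j^2 - 2*j) = (j - 2)*(j + 1)*(j)
(4) = (q + 2)*(q^2 + 5*q + 6) = (q + 2)*(q + 3)*(q + 2)
(5) = (b - 3)*(b^2 - b - 12) = (b - 3)*(b + 3)*(b - 4)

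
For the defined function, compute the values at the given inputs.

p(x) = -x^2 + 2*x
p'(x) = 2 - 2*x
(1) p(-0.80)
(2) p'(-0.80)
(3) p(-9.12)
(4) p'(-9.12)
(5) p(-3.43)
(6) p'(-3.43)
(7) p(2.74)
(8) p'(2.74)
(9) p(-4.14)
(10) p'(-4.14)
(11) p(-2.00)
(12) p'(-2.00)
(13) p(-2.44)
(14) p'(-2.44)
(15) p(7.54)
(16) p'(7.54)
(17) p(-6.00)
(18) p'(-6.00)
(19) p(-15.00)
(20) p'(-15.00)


(1) = -2.24
(2) = 3.60
(3) = -101.41
(4) = 20.24
(5) = -18.62
(6) = 8.86
(7) = -2.03
(8) = -3.48
(9) = -25.42
(10) = 10.28
(11) = -8.00
(12) = 6.00
(13) = -10.83
(14) = 6.88
(15) = -41.77
(16) = -13.08
(17) = -48.00
(18) = 14.00
(19) = -255.00
(20) = 32.00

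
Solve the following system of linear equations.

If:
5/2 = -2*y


Then:
y = -5/4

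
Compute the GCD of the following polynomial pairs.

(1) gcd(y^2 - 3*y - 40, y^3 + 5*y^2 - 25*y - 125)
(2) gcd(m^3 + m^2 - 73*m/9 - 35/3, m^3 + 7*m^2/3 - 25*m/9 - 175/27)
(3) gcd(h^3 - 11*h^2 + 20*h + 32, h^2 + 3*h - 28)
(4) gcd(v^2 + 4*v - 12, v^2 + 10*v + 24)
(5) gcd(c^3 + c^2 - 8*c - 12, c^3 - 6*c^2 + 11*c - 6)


(1) = y + 5
(2) = gcd((m - 3)*(m + 5/3)*(m + 7/3), (m - 5/3)*(m + 5/3)*(m + 7/3)) = m^2 + 4*m + 35/9
(3) = h - 4
(4) = gcd((v - 2)*(v + 6), (v + 4)*(v + 6)) = v + 6
(5) = gcd((c - 3)*(c + 2)^2, (c - 3)*(c - 2)*(c - 1)) = c - 3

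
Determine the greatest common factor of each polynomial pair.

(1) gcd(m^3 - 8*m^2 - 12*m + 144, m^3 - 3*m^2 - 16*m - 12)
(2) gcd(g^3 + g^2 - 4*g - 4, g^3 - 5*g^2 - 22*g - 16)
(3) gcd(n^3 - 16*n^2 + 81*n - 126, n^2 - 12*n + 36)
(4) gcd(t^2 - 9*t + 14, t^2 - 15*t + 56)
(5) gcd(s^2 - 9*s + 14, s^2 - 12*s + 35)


(1) = m - 6
(2) = g^2 + 3*g + 2
(3) = gcd((n - 7)*(n - 6)*(n - 3), (n - 6)^2) = n - 6
(4) = t - 7
(5) = s - 7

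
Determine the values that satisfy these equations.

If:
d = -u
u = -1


Then:
d = 1
u = -1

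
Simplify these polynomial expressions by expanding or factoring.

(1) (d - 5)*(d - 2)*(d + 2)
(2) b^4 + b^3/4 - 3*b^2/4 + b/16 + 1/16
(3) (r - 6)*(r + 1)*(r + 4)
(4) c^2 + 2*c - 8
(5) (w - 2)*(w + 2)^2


(1) = d^3 - 5*d^2 - 4*d + 20
(2) = (b - 1/2)^2*(b + 1/4)*(b + 1)
(3) = r^3 - r^2 - 26*r - 24
(4) = (c - 2)*(c + 4)
(5) = w^3 + 2*w^2 - 4*w - 8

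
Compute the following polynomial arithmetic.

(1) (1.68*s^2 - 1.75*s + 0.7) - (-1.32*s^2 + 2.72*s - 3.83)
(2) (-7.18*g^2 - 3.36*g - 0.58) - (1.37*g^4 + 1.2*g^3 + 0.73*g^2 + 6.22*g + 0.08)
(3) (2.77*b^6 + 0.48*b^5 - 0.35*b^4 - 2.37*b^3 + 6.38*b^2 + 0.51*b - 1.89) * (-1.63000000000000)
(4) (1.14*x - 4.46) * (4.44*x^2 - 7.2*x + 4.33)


(1) = 3.0*s^2 - 4.47*s + 4.53
(2) = -1.37*g^4 - 1.2*g^3 - 7.91*g^2 - 9.58*g - 0.66
(3) = -4.5151*b^6 - 0.7824*b^5 + 0.5705*b^4 + 3.8631*b^3 - 10.3994*b^2 - 0.8313*b + 3.0807
(4) = 5.0616*x^3 - 28.0104*x^2 + 37.0482*x - 19.3118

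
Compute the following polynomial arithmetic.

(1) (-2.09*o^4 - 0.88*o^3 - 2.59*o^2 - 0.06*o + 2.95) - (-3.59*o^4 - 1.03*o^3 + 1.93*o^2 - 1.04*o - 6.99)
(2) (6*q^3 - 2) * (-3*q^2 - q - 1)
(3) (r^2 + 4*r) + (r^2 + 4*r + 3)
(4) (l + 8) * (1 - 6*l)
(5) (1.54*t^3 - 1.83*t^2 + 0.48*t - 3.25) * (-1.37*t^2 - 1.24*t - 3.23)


(1) = 1.5*o^4 + 0.15*o^3 - 4.52*o^2 + 0.98*o + 9.94
(2) = -18*q^5 - 6*q^4 - 6*q^3 + 6*q^2 + 2*q + 2
(3) = 2*r^2 + 8*r + 3
(4) = -6*l^2 - 47*l + 8
(5) = -2.1098*t^5 + 0.5975*t^4 - 3.3626*t^3 + 9.7682*t^2 + 2.4796*t + 10.4975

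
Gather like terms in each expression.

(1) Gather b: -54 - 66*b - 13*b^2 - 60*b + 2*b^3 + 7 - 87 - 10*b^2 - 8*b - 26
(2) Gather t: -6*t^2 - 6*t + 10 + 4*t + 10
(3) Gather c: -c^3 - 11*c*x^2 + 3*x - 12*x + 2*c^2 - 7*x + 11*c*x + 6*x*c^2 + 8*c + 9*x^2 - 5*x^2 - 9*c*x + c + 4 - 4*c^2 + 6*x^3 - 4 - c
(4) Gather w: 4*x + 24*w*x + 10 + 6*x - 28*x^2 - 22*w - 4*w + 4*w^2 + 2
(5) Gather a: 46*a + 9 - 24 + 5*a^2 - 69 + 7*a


(1) = 2*b^3 - 23*b^2 - 134*b - 160
(2) = -6*t^2 - 2*t + 20
(3) = -c^3 + c^2*(6*x - 2) + c*(-11*x^2 + 2*x + 8) + 6*x^3 + 4*x^2 - 16*x
(4) = 4*w^2 + w*(24*x - 26) - 28*x^2 + 10*x + 12
(5) = 5*a^2 + 53*a - 84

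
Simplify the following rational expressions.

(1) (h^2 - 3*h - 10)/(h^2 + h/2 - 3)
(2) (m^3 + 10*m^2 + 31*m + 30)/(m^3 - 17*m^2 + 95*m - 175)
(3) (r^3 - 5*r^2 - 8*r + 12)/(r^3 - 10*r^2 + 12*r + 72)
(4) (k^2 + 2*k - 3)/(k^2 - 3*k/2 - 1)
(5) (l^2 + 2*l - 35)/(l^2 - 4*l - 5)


(1) = (2*h - 10)/(2*h - 3)
(2) = (m^3 + 10*m^2 + 31*m + 30)/(m^3 - 17*m^2 + 95*m - 175)
(3) = (r - 1)/(r - 6)
(4) = (2*k^2 + 4*k - 6)/(2*k^2 - 3*k - 2)
(5) = (l + 7)/(l + 1)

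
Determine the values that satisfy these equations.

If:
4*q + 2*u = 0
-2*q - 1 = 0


Then:
q = -1/2
u = 1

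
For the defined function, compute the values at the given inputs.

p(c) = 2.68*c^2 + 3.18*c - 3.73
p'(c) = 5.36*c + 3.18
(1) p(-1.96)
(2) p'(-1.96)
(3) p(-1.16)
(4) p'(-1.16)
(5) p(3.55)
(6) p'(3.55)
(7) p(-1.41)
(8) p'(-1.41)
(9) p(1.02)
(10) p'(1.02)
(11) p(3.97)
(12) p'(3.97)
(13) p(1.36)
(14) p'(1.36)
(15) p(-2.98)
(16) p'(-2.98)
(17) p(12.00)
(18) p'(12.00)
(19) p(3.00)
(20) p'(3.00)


(1) = 0.33
(2) = -7.33
(3) = -3.81
(4) = -3.04
(5) = 41.33
(6) = 22.21
(7) = -2.89
(8) = -4.38
(9) = 2.30
(10) = 8.65
(11) = 51.13
(12) = 24.46
(13) = 5.55
(14) = 10.47
(15) = 10.59
(16) = -12.79
(17) = 420.35
(18) = 67.50
(19) = 29.93
(20) = 19.26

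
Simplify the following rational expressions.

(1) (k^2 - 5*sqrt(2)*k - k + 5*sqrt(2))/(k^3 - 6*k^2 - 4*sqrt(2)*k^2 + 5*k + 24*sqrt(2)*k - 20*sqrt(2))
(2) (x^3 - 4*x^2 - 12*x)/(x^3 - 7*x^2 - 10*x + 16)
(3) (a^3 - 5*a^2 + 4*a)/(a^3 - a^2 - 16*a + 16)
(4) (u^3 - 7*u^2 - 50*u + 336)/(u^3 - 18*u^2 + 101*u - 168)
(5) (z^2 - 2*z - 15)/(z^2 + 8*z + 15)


(1) = (k - 5*sqrt(2))/(k^2 + k*(-4*sqrt(2) - 5) + 20*sqrt(2))
(2) = (x^2 - 6*x)/(x^2 - 9*x + 8)
(3) = a/(a + 4)
(4) = (u^2 + u - 42)/(u^2 - 10*u + 21)
(5) = (z - 5)/(z + 5)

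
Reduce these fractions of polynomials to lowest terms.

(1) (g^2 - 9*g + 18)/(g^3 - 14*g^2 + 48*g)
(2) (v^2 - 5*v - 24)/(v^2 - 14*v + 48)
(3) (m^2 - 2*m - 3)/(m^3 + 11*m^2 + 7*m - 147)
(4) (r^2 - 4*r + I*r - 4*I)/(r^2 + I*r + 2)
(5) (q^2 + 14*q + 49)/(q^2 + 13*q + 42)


(1) = (g - 3)/(g^2 - 8*g)
(2) = (v + 3)/(v - 6)
(3) = (m + 1)/(m^2 + 14*m + 49)
(4) = (r^2 + r*(-4 + I) - 4*I)/(r^2 + I*r + 2)
(5) = (q + 7)/(q + 6)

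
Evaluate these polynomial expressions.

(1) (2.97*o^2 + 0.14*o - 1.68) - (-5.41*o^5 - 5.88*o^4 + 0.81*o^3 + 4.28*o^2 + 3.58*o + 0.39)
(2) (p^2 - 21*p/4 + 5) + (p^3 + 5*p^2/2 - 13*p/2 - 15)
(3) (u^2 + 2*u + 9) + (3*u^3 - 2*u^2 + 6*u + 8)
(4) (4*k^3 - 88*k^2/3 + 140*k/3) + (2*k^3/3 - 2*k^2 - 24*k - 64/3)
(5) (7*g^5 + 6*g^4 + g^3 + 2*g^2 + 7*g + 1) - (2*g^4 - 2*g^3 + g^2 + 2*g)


(1) = 5.41*o^5 + 5.88*o^4 - 0.81*o^3 - 1.31*o^2 - 3.44*o - 2.07
(2) = p^3 + 7*p^2/2 - 47*p/4 - 10
(3) = 3*u^3 - u^2 + 8*u + 17
(4) = 14*k^3/3 - 94*k^2/3 + 68*k/3 - 64/3
(5) = 7*g^5 + 4*g^4 + 3*g^3 + g^2 + 5*g + 1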